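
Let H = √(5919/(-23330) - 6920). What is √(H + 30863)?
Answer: √(16798388320700 + 23330*I*√3766617278270)/23330 ≈ 175.68 + 0.23676*I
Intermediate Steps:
H = I*√3766617278270/23330 (H = √(5919*(-1/23330) - 6920) = √(-5919/23330 - 6920) = √(-161449519/23330) = I*√3766617278270/23330 ≈ 83.188*I)
√(H + 30863) = √(I*√3766617278270/23330 + 30863) = √(30863 + I*√3766617278270/23330)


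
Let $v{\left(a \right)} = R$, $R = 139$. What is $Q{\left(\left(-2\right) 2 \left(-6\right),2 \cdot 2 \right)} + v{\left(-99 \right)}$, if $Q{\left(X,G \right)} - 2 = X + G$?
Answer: $169$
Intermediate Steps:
$v{\left(a \right)} = 139$
$Q{\left(X,G \right)} = 2 + G + X$ ($Q{\left(X,G \right)} = 2 + \left(X + G\right) = 2 + \left(G + X\right) = 2 + G + X$)
$Q{\left(\left(-2\right) 2 \left(-6\right),2 \cdot 2 \right)} + v{\left(-99 \right)} = \left(2 + 2 \cdot 2 + \left(-2\right) 2 \left(-6\right)\right) + 139 = \left(2 + 4 - -24\right) + 139 = \left(2 + 4 + 24\right) + 139 = 30 + 139 = 169$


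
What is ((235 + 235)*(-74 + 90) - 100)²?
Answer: 55056400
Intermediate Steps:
((235 + 235)*(-74 + 90) - 100)² = (470*16 - 100)² = (7520 - 100)² = 7420² = 55056400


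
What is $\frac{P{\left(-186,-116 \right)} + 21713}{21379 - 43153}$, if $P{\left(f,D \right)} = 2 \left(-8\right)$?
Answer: $- \frac{21697}{21774} \approx -0.99646$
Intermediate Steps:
$P{\left(f,D \right)} = -16$
$\frac{P{\left(-186,-116 \right)} + 21713}{21379 - 43153} = \frac{-16 + 21713}{21379 - 43153} = \frac{21697}{-21774} = 21697 \left(- \frac{1}{21774}\right) = - \frac{21697}{21774}$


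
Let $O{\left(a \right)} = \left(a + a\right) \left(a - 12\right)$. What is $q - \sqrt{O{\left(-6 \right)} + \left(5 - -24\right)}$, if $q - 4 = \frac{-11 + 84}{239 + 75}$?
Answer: $\frac{1329}{314} - 7 \sqrt{5} \approx -11.42$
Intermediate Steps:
$O{\left(a \right)} = 2 a \left(-12 + a\right)$
$q = \frac{1329}{314}$ ($q = 4 + \frac{-11 + 84}{239 + 75} = 4 + \frac{73}{314} = \frac{1329}{314} \approx 4.2325$)
$q - \sqrt{O{\left(-6 \right)} + \left(5 - -24\right)} = \frac{1329}{314} - \sqrt{2 \left(-6\right) \left(-12 - 6\right) + \left(5 - -24\right)} = \frac{1329}{314} - \sqrt{2 \left(-6\right) \left(-18\right) + \left(5 + 24\right)} = \frac{1329}{314} - \sqrt{216 + 29} = \frac{1329}{314} - \sqrt{245} = \frac{1329}{314} - 7 \sqrt{5}$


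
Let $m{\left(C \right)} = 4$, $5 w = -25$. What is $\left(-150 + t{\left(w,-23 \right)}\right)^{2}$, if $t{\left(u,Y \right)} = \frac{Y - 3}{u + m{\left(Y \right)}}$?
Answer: $15376$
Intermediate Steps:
$w = -5$ ($w = \frac{1}{5} \left(-25\right) = -5$)
$t{\left(u,Y \right)} = \frac{-3 + Y}{4 + u}$ ($t{\left(u,Y \right)} = \frac{Y - 3}{u + 4} = \frac{-3 + Y}{4 + u}$)
$\left(-150 + t{\left(w,-23 \right)}\right)^{2} = \left(-150 + \frac{-3 - 23}{4 - 5}\right)^{2} = \left(-150 + \frac{1}{-1} \left(-26\right)\right)^{2} = \left(-150 - -26\right)^{2} = \left(-150 + 26\right)^{2} = \left(-124\right)^{2} = 15376$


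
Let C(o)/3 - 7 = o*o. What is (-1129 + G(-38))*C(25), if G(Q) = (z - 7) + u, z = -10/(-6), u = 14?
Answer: -2124152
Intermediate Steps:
C(o) = 21 + 3*o**2 (C(o) = 21 + 3*(o*o) = 21 + 3*o**2)
z = 5/3 (z = -10*(-1/6) = 5/3 ≈ 1.6667)
G(Q) = 26/3 (G(Q) = (5/3 - 7) + 14 = -16/3 + 14 = 26/3)
(-1129 + G(-38))*C(25) = (-1129 + 26/3)*(21 + 3*25**2) = -3361*(21 + 3*625)/3 = -3361*(21 + 1875)/3 = -3361/3*1896 = -2124152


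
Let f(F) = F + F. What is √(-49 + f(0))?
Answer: 7*I ≈ 7.0*I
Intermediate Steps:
f(F) = 2*F
√(-49 + f(0)) = √(-49 + 2*0) = √(-49 + 0) = √(-49) = 7*I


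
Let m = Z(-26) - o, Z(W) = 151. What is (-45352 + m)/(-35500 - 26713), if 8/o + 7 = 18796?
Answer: 849281597/1168920057 ≈ 0.72655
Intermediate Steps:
o = 8/18789 (o = 8/(-7 + 18796) = 8/18789 ≈ 0.00042578)
m = 2837131/18789 (m = 151 - 1*8/18789 = 151 - 8/18789 = 2837131/18789 ≈ 151.00)
(-45352 + m)/(-35500 - 26713) = (-45352 + 2837131/18789)/(-35500 - 26713) = -849281597/18789/(-62213) = -849281597/18789*(-1/62213) = 849281597/1168920057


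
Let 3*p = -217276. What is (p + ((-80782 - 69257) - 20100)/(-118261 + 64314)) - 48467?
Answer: -19564825702/161841 ≈ -1.2089e+5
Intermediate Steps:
p = -217276/3 (p = (1/3)*(-217276) = -217276/3 ≈ -72425.)
(p + ((-80782 - 69257) - 20100)/(-118261 + 64314)) - 48467 = (-217276/3 + ((-80782 - 69257) - 20100)/(-118261 + 64314)) - 48467 = (-217276/3 + (-150039 - 20100)/(-53947)) - 48467 = (-217276/3 - 170139*(-1/53947)) - 48467 = (-217276/3 + 170139/53947) - 48467 = -11720877955/161841 - 48467 = -19564825702/161841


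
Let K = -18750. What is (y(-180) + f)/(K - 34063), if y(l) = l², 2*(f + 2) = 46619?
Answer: -111415/105626 ≈ -1.0548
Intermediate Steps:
f = 46615/2 (f = -2 + (½)*46619 = -2 + 46619/2 = 46615/2 ≈ 23308.)
(y(-180) + f)/(K - 34063) = ((-180)² + 46615/2)/(-18750 - 34063) = (32400 + 46615/2)/(-52813) = (111415/2)*(-1/52813) = -111415/105626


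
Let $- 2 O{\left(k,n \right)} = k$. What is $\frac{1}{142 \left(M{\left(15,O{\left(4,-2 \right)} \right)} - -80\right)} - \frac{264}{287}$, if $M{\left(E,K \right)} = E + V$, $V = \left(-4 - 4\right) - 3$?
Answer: $- \frac{449815}{489048} \approx -0.91978$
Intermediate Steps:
$O{\left(k,n \right)} = - \frac{k}{2}$
$V = -11$ ($V = -8 - 3 = -11$)
$M{\left(E,K \right)} = -11 + E$ ($M{\left(E,K \right)} = E - 11 = -11 + E$)
$\frac{1}{142 \left(M{\left(15,O{\left(4,-2 \right)} \right)} - -80\right)} - \frac{264}{287} = \frac{1}{142 \left(\left(-11 + 15\right) - -80\right)} - \frac{264}{287} = \frac{1}{142 \left(4 + 80\right)} - \frac{264}{287} = \frac{1}{142 \cdot 84} - \frac{264}{287} = \frac{1}{142} \cdot \frac{1}{84} - \frac{264}{287} = \frac{1}{11928} - \frac{264}{287} = - \frac{449815}{489048}$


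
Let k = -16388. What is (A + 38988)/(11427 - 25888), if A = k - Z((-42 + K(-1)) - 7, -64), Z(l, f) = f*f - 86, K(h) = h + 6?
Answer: -18590/14461 ≈ -1.2855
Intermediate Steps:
K(h) = 6 + h
Z(l, f) = -86 + f**2 (Z(l, f) = f**2 - 86 = -86 + f**2)
A = -20398 (A = -16388 - (-86 + (-64)**2) = -16388 - (-86 + 4096) = -16388 - 1*4010 = -16388 - 4010 = -20398)
(A + 38988)/(11427 - 25888) = (-20398 + 38988)/(11427 - 25888) = 18590/(-14461) = 18590*(-1/14461) = -18590/14461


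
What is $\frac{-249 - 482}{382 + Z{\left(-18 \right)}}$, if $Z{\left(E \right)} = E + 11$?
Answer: $- \frac{731}{375} \approx -1.9493$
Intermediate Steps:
$Z{\left(E \right)} = 11 + E$
$\frac{-249 - 482}{382 + Z{\left(-18 \right)}} = \frac{-249 - 482}{382 + \left(11 - 18\right)} = - \frac{731}{382 - 7} = - \frac{731}{375}$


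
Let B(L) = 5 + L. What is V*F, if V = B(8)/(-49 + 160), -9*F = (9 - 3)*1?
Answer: -26/333 ≈ -0.078078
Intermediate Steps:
F = -⅔ (F = -(9 - 3)/9 = -2/3 = -⅑*6 = -⅔ ≈ -0.66667)
V = 13/111 (V = (5 + 8)/(-49 + 160) = 13/111 ≈ 0.11712)
V*F = (13/111)*(-⅔) = -26/333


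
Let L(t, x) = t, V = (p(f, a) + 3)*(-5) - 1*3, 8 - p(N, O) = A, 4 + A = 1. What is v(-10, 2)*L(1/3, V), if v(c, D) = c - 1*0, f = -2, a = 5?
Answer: -10/3 ≈ -3.3333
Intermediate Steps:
A = -3 (A = -4 + 1 = -3)
p(N, O) = 11 (p(N, O) = 8 - 1*(-3) = 8 + 3 = 11)
v(c, D) = c (v(c, D) = c + 0 = c)
V = -73 (V = (11 + 3)*(-5) - 1*3 = 14*(-5) - 3 = -70 - 3 = -73)
v(-10, 2)*L(1/3, V) = -10/3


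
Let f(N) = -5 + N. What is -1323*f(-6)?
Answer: 14553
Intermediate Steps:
-1323*f(-6) = -1323*(-5 - 6) = -1323*(-11) = 14553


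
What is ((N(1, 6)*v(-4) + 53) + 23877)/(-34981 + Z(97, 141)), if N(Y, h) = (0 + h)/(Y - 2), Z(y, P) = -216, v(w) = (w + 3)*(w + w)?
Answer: -23882/35197 ≈ -0.67852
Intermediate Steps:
v(w) = 2*w*(3 + w) (v(w) = (3 + w)*(2*w) = 2*w*(3 + w))
N(Y, h) = h/(-2 + Y)
((N(1, 6)*v(-4) + 53) + 23877)/(-34981 + Z(97, 141)) = (((6/(-2 + 1))*(2*(-4)*(3 - 4)) + 53) + 23877)/(-34981 - 216) = (((6/(-1))*(2*(-4)*(-1)) + 53) + 23877)/(-35197) = (((6*(-1))*8 + 53) + 23877)*(-1/35197) = ((-6*8 + 53) + 23877)*(-1/35197) = ((-48 + 53) + 23877)*(-1/35197) = (5 + 23877)*(-1/35197) = 23882*(-1/35197) = -23882/35197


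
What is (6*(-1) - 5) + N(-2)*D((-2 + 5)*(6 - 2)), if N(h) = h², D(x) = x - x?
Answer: -11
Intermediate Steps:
D(x) = 0
(6*(-1) - 5) + N(-2)*D((-2 + 5)*(6 - 2)) = (6*(-1) - 5) + (-2)²*0 = (-6 - 5) + 4*0 = -11 + 0 = -11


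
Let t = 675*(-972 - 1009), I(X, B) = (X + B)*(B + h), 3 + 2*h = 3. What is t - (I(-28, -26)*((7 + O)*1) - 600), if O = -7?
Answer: -1336575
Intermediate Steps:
h = 0 (h = -3/2 + (½)*3 = -3/2 + 3/2 = 0)
I(X, B) = B*(B + X) (I(X, B) = (X + B)*(B + 0) = (B + X)*B = B*(B + X))
t = -1337175 (t = 675*(-1981) = -1337175)
t - (I(-28, -26)*((7 + O)*1) - 600) = -1337175 - ((-26*(-26 - 28))*((7 - 7)*1) - 600) = -1337175 - ((-26*(-54))*(0*1) - 600) = -1337175 - (1404*0 - 600) = -1337175 - (0 - 600) = -1337175 - 1*(-600) = -1337175 + 600 = -1336575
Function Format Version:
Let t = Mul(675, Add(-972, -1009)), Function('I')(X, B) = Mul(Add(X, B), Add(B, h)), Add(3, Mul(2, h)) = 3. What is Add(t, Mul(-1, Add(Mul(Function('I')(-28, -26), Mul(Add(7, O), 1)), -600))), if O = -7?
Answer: -1336575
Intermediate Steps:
h = 0 (h = Add(Rational(-3, 2), Mul(Rational(1, 2), 3)) = Add(Rational(-3, 2), Rational(3, 2)) = 0)
Function('I')(X, B) = Mul(B, Add(B, X)) (Function('I')(X, B) = Mul(Add(X, B), Add(B, 0)) = Mul(Add(B, X), B) = Mul(B, Add(B, X)))
t = -1337175 (t = Mul(675, -1981) = -1337175)
Add(t, Mul(-1, Add(Mul(Function('I')(-28, -26), Mul(Add(7, O), 1)), -600))) = Add(-1337175, Mul(-1, Add(Mul(Mul(-26, Add(-26, -28)), Mul(Add(7, -7), 1)), -600))) = Add(-1337175, Mul(-1, Add(Mul(Mul(-26, -54), Mul(0, 1)), -600))) = Add(-1337175, Mul(-1, Add(Mul(1404, 0), -600))) = Add(-1337175, Mul(-1, Add(0, -600))) = Add(-1337175, Mul(-1, -600)) = Add(-1337175, 600) = -1336575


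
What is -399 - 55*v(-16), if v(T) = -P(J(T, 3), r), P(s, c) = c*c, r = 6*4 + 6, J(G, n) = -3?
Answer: 49101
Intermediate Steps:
r = 30 (r = 24 + 6 = 30)
P(s, c) = c**2
v(T) = -900 (v(T) = -1*30**2 = -1*900 = -900)
-399 - 55*v(-16) = -399 - 55*(-900) = -399 + 49500 = 49101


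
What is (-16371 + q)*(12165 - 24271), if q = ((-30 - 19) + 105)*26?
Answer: 180560990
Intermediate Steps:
q = 1456 (q = (-49 + 105)*26 = 56*26 = 1456)
(-16371 + q)*(12165 - 24271) = (-16371 + 1456)*(12165 - 24271) = -14915*(-12106) = 180560990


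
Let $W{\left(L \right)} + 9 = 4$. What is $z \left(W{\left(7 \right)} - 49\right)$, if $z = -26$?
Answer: $1404$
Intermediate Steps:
$W{\left(L \right)} = -5$ ($W{\left(L \right)} = -9 + 4 = -5$)
$z \left(W{\left(7 \right)} - 49\right) = - 26 \left(-5 - 49\right) = \left(-26\right) \left(-54\right) = 1404$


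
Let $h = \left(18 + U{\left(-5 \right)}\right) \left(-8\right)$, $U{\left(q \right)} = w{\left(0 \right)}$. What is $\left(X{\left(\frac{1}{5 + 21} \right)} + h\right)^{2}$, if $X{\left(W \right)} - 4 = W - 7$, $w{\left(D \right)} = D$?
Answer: $\frac{14600041}{676} \approx 21598.0$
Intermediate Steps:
$U{\left(q \right)} = 0$
$X{\left(W \right)} = -3 + W$ ($X{\left(W \right)} = 4 + \left(W - 7\right) = 4 + \left(-7 + W\right) = -3 + W$)
$h = -144$ ($h = \left(18 + 0\right) \left(-8\right) = 18 \left(-8\right) = -144$)
$\left(X{\left(\frac{1}{5 + 21} \right)} + h\right)^{2} = \left(\left(-3 + \frac{1}{5 + 21}\right) - 144\right)^{2} = \left(\left(-3 + \frac{1}{26}\right) - 144\right)^{2} = \left(- \frac{77}{26} - 144\right)^{2} = \left(- \frac{3821}{26}\right)^{2} = \frac{14600041}{676}$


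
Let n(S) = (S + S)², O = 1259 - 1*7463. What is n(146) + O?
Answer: 79060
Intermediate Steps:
O = -6204 (O = 1259 - 7463 = -6204)
n(S) = 4*S² (n(S) = (2*S)² = 4*S²)
n(146) + O = 4*146² - 6204 = 4*21316 - 6204 = 85264 - 6204 = 79060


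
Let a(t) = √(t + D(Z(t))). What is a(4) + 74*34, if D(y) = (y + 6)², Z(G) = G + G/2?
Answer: 2516 + 2*√37 ≈ 2528.2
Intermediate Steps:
Z(G) = 3*G/2 (Z(G) = G + G*(½) = G + G/2 = 3*G/2)
D(y) = (6 + y)²
a(t) = √(t + (6 + 3*t/2)²)
a(4) + 74*34 = √(4*4 + 9*(4 + 4)²)/2 + 74*34 = √(16 + 9*8²)/2 + 2516 = √(16 + 9*64)/2 + 2516 = √(16 + 576)/2 + 2516 = √592/2 + 2516 = (4*√37)/2 + 2516 = 2*√37 + 2516 = 2516 + 2*√37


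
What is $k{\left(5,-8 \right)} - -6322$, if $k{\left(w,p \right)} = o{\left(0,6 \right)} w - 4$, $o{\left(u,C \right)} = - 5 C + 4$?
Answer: $6188$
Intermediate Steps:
$o{\left(u,C \right)} = 4 - 5 C$
$k{\left(w,p \right)} = -4 - 26 w$ ($k{\left(w,p \right)} = \left(4 - 30\right) w - 4 = - 26 w - 4 = -4 - 26 w$)
$k{\left(5,-8 \right)} - -6322 = \left(-4 - 130\right) - -6322 = \left(-4 - 130\right) + 6322 = -134 + 6322 = 6188$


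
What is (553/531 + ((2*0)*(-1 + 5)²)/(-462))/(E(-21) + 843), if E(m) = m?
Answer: 553/436482 ≈ 0.0012669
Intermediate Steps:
(553/531 + ((2*0)*(-1 + 5)²)/(-462))/(E(-21) + 843) = (553/531 + ((2*0)*(-1 + 5)²)/(-462))/(-21 + 843) = (553*(1/531) + (0*4²)*(-1/462))/822 = (553/531 + (0*16)*(-1/462))*(1/822) = (553/531 + 0*(-1/462))*(1/822) = (553/531 + 0)*(1/822) = (553/531)*(1/822) = 553/436482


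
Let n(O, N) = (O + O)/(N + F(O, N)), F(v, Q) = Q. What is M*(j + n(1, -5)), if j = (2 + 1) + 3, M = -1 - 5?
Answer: -174/5 ≈ -34.800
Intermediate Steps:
M = -6
n(O, N) = O/N (n(O, N) = (O + O)/(N + N) = (2*O)/((2*N)) = (2*O)*(1/(2*N)) = O/N)
j = 6 (j = 3 + 3 = 6)
M*(j + n(1, -5)) = -6*(6 + 1/(-5)) = -6*(6 + 1*(-⅕)) = -6*(6 - ⅕) = -6*29/5 = -174/5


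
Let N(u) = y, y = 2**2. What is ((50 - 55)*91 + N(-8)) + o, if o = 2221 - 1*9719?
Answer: -7949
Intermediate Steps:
o = -7498 (o = 2221 - 9719 = -7498)
y = 4
N(u) = 4
((50 - 55)*91 + N(-8)) + o = ((50 - 55)*91 + 4) - 7498 = (-5*91 + 4) - 7498 = (-455 + 4) - 7498 = -451 - 7498 = -7949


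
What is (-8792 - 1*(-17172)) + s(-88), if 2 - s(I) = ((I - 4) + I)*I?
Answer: -7458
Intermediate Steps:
s(I) = 2 - I*(-4 + 2*I) (s(I) = 2 - ((I - 4) + I)*I = 2 - ((-4 + I) + I)*I = 2 - (-4 + 2*I)*I = 2 - I*(-4 + 2*I))
(-8792 - 1*(-17172)) + s(-88) = (-8792 - 1*(-17172)) + (2 - 2*(-88)**2 + 4*(-88)) = (-8792 + 17172) + (2 - 2*7744 - 352) = 8380 + (2 - 15488 - 352) = 8380 - 15838 = -7458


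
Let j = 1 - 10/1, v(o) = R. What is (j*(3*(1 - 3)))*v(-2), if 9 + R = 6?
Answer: -162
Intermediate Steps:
R = -3 (R = -9 + 6 = -3)
v(o) = -3
j = -9 (j = 1 - 10*1 = 1 - 10 = -9)
(j*(3*(1 - 3)))*v(-2) = -27*(1 - 3)*(-3) = -27*(-2)*(-3) = -9*(-6)*(-3) = 54*(-3) = -162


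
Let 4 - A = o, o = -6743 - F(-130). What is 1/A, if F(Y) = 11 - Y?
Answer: 1/6888 ≈ 0.00014518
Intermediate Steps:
o = -6884 (o = -6743 - (11 - 1*(-130)) = -6743 - (11 + 130) = -6743 - 1*141 = -6743 - 141 = -6884)
A = 6888 (A = 4 - 1*(-6884) = 4 + 6884 = 6888)
1/A = 1/6888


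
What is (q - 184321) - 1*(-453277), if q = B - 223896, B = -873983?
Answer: -828923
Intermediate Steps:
q = -1097879 (q = -873983 - 223896 = -1097879)
(q - 184321) - 1*(-453277) = (-1097879 - 184321) - 1*(-453277) = -1282200 + 453277 = -828923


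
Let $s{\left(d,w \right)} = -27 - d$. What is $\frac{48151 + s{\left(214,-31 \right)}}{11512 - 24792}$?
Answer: $- \frac{4791}{1328} \approx -3.6077$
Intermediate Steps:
$\frac{48151 + s{\left(214,-31 \right)}}{11512 - 24792} = \frac{48151 - 241}{11512 - 24792} = \frac{48151 - 241}{-13280} = \left(48151 - 241\right) \left(- \frac{1}{13280}\right) = 47910 \left(- \frac{1}{13280}\right) = - \frac{4791}{1328}$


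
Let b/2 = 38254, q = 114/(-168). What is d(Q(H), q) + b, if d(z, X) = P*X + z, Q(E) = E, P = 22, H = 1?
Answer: 1070917/14 ≈ 76494.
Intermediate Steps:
q = -19/28 (q = 114*(-1/168) = -19/28 ≈ -0.67857)
d(z, X) = z + 22*X (d(z, X) = 22*X + z = z + 22*X)
b = 76508 (b = 2*38254 = 76508)
d(Q(H), q) + b = (1 + 22*(-19/28)) + 76508 = (1 - 209/14) + 76508 = -195/14 + 76508 = 1070917/14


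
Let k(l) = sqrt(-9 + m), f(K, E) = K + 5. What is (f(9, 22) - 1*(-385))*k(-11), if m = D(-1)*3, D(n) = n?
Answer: 798*I*sqrt(3) ≈ 1382.2*I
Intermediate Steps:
f(K, E) = 5 + K
m = -3 (m = -1*3 = -3)
k(l) = 2*I*sqrt(3) (k(l) = sqrt(-9 - 3) = sqrt(-12) = 2*I*sqrt(3))
(f(9, 22) - 1*(-385))*k(-11) = ((5 + 9) - 1*(-385))*(2*I*sqrt(3)) = (14 + 385)*(2*I*sqrt(3)) = 399*(2*I*sqrt(3)) = 798*I*sqrt(3)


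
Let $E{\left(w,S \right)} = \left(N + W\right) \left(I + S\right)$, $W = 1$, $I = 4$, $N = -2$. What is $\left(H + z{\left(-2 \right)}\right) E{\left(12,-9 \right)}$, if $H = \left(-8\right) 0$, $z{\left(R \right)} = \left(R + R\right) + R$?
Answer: $-30$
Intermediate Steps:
$z{\left(R \right)} = 3 R$ ($z{\left(R \right)} = 2 R + R = 3 R$)
$E{\left(w,S \right)} = -4 - S$ ($E{\left(w,S \right)} = \left(-2 + 1\right) \left(4 + S\right) = - (4 + S) = -4 - S$)
$H = 0$
$\left(H + z{\left(-2 \right)}\right) E{\left(12,-9 \right)} = \left(0 + 3 \left(-2\right)\right) \left(-4 - -9\right) = \left(0 - 6\right) \left(-4 + 9\right) = \left(-6\right) 5 = -30$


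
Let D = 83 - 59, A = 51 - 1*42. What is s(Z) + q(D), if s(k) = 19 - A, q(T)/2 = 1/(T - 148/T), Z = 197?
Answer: 1082/107 ≈ 10.112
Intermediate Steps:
A = 9 (A = 51 - 42 = 9)
D = 24
q(T) = 2/(T - 148/T)
s(k) = 10 (s(k) = 19 - 1*9 = 19 - 9 = 10)
s(Z) + q(D) = 10 + 2*24/(-148 + 24²) = 10 + 2*24/(-148 + 576) = 10 + 2*24/428 = 10 + 2*24*(1/428) = 10 + 12/107 = 1082/107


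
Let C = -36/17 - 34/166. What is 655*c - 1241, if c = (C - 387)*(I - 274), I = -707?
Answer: 352975557319/1411 ≈ 2.5016e+8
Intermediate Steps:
C = -3277/1411 (C = -36*1/17 - 34*1/166 = -36/17 - 17/83 = -3277/1411 ≈ -2.3225)
c = 538896654/1411 (c = (-3277/1411 - 387)*(-707 - 274) = -549334/1411*(-981) = 538896654/1411 ≈ 3.8193e+5)
655*c - 1241 = 655*(538896654/1411) - 1241 = 352977308370/1411 - 1241 = 352975557319/1411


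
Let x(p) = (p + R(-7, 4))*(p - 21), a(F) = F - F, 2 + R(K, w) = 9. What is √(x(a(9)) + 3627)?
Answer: 2*√870 ≈ 58.992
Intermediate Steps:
R(K, w) = 7 (R(K, w) = -2 + 9 = 7)
a(F) = 0
x(p) = (-21 + p)*(7 + p) (x(p) = (p + 7)*(p - 21) = (7 + p)*(-21 + p) = (-21 + p)*(7 + p))
√(x(a(9)) + 3627) = √((-147 + 0² - 14*0) + 3627) = √((-147 + 0 + 0) + 3627) = √(-147 + 3627) = √3480 = 2*√870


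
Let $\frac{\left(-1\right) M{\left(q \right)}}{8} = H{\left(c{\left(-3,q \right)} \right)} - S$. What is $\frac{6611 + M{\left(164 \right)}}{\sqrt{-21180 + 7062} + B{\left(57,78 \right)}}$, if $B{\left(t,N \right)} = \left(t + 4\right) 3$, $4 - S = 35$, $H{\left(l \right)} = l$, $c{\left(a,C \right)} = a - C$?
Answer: $\frac{469639}{15869} - \frac{7699 i \sqrt{14118}}{47607} \approx 29.595 - 19.215 i$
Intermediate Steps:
$S = -31$ ($S = 4 - 35 = -31$)
$B{\left(t,N \right)} = 12 + 3 t$ ($B{\left(t,N \right)} = \left(4 + t\right) 3 = 12 + 3 t$)
$M{\left(q \right)} = -224 + 8 q$ ($M{\left(q \right)} = - 8 \left(\left(-3 - q\right) - -31\right) = - 8 \left(\left(-3 - q\right) + 31\right) = - 8 \left(28 - q\right) = -224 + 8 q$)
$\frac{6611 + M{\left(164 \right)}}{\sqrt{-21180 + 7062} + B{\left(57,78 \right)}} = \frac{6611 + \left(-224 + 8 \cdot 164\right)}{\sqrt{-21180 + 7062} + \left(12 + 3 \cdot 57\right)} = \frac{6611 + \left(-224 + 1312\right)}{\sqrt{-14118} + \left(12 + 171\right)} = \frac{6611 + 1088}{i \sqrt{14118} + 183} = \frac{7699}{183 + i \sqrt{14118}}$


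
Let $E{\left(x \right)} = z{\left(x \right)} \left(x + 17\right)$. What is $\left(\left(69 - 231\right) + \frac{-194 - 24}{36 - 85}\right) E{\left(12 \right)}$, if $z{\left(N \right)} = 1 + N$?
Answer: $- \frac{2910440}{49} \approx -59397.0$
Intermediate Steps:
$E{\left(x \right)} = \left(1 + x\right) \left(17 + x\right)$ ($E{\left(x \right)} = \left(1 + x\right) \left(x + 17\right) = \left(1 + x\right) \left(17 + x\right)$)
$\left(\left(69 - 231\right) + \frac{-194 - 24}{36 - 85}\right) E{\left(12 \right)} = \left(\left(69 - 231\right) + \frac{-194 - 24}{36 - 85}\right) \left(1 + 12\right) \left(17 + 12\right) = \left(\left(69 - 231\right) - \frac{218}{-49}\right) 13 \cdot 29 = \left(-162 - - \frac{218}{49}\right) 377 = \left(-162 + \frac{218}{49}\right) 377 = \left(- \frac{7720}{49}\right) 377 = - \frac{2910440}{49}$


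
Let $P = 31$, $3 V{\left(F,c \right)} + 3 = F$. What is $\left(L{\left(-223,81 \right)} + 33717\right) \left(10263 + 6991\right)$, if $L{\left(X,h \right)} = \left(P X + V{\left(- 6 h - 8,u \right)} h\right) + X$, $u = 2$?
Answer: $227097148$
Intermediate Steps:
$V{\left(F,c \right)} = -1 + \frac{F}{3}$
$L{\left(X,h \right)} = 32 X + h \left(- \frac{11}{3} - 2 h\right)$ ($L{\left(X,h \right)} = \left(31 X + \left(-1 + \frac{- 6 h - 8}{3}\right) h\right) + X = \left(31 X + \left(-1 + \frac{-8 - 6 h}{3}\right) h\right) + X = \left(31 X + \left(-1 - \left(\frac{8}{3} + 2 h\right)\right) h\right) + X = \left(31 X + \left(- \frac{11}{3} - 2 h\right) h\right) + X = \left(31 X + h \left(- \frac{11}{3} - 2 h\right)\right) + X = 32 X + h \left(- \frac{11}{3} - 2 h\right)$)
$\left(L{\left(-223,81 \right)} + 33717\right) \left(10263 + 6991\right) = \left(\left(32 \left(-223\right) - 27 \left(11 + 6 \cdot 81\right)\right) + 33717\right) \left(10263 + 6991\right) = \left(\left(-7136 - 27 \left(11 + 486\right)\right) + 33717\right) 17254 = \left(\left(-7136 - 27 \cdot 497\right) + 33717\right) 17254 = \left(\left(-7136 - 13419\right) + 33717\right) 17254 = \left(-20555 + 33717\right) 17254 = 13162 \cdot 17254 = 227097148$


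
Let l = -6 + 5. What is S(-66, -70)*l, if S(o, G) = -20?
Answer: 20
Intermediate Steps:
l = -1
S(-66, -70)*l = -20*(-1) = 20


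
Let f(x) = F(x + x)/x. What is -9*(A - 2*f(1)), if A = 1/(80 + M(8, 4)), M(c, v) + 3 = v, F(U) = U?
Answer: 323/9 ≈ 35.889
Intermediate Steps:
M(c, v) = -3 + v
A = 1/81 (A = 1/(80 + (-3 + 4)) = 1/(80 + 1) = 1/81 ≈ 0.012346)
f(x) = 2 (f(x) = (x + x)/x = (2*x)/x = 2)
-9*(A - 2*f(1)) = -9*(1/81 - 2*2) = -9*(1/81 - 4) = -9*(-323/81) = 323/9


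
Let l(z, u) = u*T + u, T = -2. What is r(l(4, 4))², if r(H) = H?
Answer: 16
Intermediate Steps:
l(z, u) = -u (l(z, u) = u*(-2) + u = -2*u + u = -u)
r(l(4, 4))² = (-1*4)² = (-4)² = 16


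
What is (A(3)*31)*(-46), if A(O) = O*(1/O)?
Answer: -1426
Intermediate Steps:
A(O) = 1 (A(O) = O/O = 1)
(A(3)*31)*(-46) = (1*31)*(-46) = 31*(-46) = -1426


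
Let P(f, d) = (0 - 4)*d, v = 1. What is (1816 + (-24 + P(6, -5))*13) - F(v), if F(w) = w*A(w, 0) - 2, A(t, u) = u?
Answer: 1766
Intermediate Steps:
P(f, d) = -4*d
F(w) = -2 (F(w) = w*0 - 2 = 0 - 2 = -2)
(1816 + (-24 + P(6, -5))*13) - F(v) = (1816 + (-24 - 4*(-5))*13) - 1*(-2) = (1816 + (-24 + 20)*13) + 2 = (1816 - 4*13) + 2 = (1816 - 52) + 2 = 1764 + 2 = 1766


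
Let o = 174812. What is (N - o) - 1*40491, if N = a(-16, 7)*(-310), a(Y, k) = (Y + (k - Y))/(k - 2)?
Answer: -215737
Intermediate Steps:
a(Y, k) = k/(-2 + k)
N = -434 (N = (7/(-2 + 7))*(-310) = (7/5)*(-310) = -434)
(N - o) - 1*40491 = (-434 - 1*174812) - 1*40491 = (-434 - 174812) - 40491 = -175246 - 40491 = -215737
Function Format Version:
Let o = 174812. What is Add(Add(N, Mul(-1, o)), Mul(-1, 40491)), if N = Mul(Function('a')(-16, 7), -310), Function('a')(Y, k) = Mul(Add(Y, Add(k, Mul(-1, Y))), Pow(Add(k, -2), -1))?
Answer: -215737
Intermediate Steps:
Function('a')(Y, k) = Mul(k, Pow(Add(-2, k), -1))
N = -434 (N = Mul(Mul(7, Pow(Add(-2, 7), -1)), -310) = Mul(Mul(7, Pow(5, -1)), -310) = Mul(Mul(7, Rational(1, 5)), -310) = Mul(Rational(7, 5), -310) = -434)
Add(Add(N, Mul(-1, o)), Mul(-1, 40491)) = Add(Add(-434, Mul(-1, 174812)), Mul(-1, 40491)) = Add(Add(-434, -174812), -40491) = Add(-175246, -40491) = -215737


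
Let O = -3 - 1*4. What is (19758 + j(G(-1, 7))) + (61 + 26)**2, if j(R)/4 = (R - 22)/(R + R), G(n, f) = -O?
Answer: 191259/7 ≈ 27323.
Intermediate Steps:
O = -7 (O = -3 - 4 = -7)
G(n, f) = 7 (G(n, f) = -1*(-7) = 7)
j(R) = 2*(-22 + R)/R (j(R) = 4*((R - 22)/(R + R)) = 4*((-22 + R)/((2*R))) = 4*((-22 + R)*(1/(2*R))) = 4*((-22 + R)/(2*R)) = 2*(-22 + R)/R)
(19758 + j(G(-1, 7))) + (61 + 26)**2 = (19758 + (2 - 44/7)) + (61 + 26)**2 = (19758 + (2 - 44*1/7)) + 87**2 = (19758 + (2 - 44/7)) + 7569 = (19758 - 30/7) + 7569 = 138276/7 + 7569 = 191259/7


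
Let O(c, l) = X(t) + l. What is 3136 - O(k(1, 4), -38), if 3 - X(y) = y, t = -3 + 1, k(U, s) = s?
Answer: 3169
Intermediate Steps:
t = -2
X(y) = 3 - y
O(c, l) = 5 + l (O(c, l) = (3 - 1*(-2)) + l = (3 + 2) + l = 5 + l)
3136 - O(k(1, 4), -38) = 3136 - (5 - 38) = 3136 - 1*(-33) = 3136 + 33 = 3169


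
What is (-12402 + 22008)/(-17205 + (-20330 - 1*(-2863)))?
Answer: -4803/17336 ≈ -0.27705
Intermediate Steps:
(-12402 + 22008)/(-17205 + (-20330 - 1*(-2863))) = 9606/(-17205 + (-20330 + 2863)) = 9606/(-17205 - 17467) = 9606/(-34672) = 9606*(-1/34672) = -4803/17336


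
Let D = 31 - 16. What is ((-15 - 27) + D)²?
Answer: 729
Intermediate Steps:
D = 15
((-15 - 27) + D)² = ((-15 - 27) + 15)² = (-42 + 15)² = (-27)² = 729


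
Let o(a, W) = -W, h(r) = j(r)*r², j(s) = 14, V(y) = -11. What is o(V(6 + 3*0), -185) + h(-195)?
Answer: 532535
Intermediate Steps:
h(r) = 14*r²
o(V(6 + 3*0), -185) + h(-195) = -1*(-185) + 14*(-195)² = 185 + 14*38025 = 185 + 532350 = 532535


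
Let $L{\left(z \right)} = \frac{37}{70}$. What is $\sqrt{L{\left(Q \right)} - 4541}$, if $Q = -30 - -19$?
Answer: $\frac{i \sqrt{22248310}}{70} \approx 67.383 i$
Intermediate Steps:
$Q = -11$ ($Q = -30 + 19 = -11$)
$L{\left(z \right)} = \frac{37}{70}$ ($L{\left(z \right)} = 37 \cdot \frac{1}{70} = \frac{37}{70}$)
$\sqrt{L{\left(Q \right)} - 4541} = \sqrt{\frac{37}{70} - 4541} = \sqrt{- \frac{317833}{70}} = \frac{i \sqrt{22248310}}{70}$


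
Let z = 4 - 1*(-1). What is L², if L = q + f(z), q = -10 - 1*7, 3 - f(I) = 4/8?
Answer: 841/4 ≈ 210.25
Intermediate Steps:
z = 5 (z = 4 + 1 = 5)
f(I) = 5/2 (f(I) = 3 - 4/8 = 3 - 1*½ = 3 - ½ = 5/2)
q = -17 (q = -10 - 7 = -17)
L = -29/2 (L = -17 + 5/2 = -29/2 ≈ -14.500)
L² = (-29/2)² = 841/4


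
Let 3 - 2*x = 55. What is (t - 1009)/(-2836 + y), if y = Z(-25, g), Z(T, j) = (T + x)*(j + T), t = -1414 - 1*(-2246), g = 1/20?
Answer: 3540/31271 ≈ 0.11320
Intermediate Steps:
x = -26 (x = 3/2 - ½*55 = 3/2 - 55/2 = -26)
g = 1/20 ≈ 0.050000
t = 832 (t = -1414 + 2246 = 832)
Z(T, j) = (-26 + T)*(T + j) (Z(T, j) = (T - 26)*(j + T) = (-26 + T)*(T + j))
y = 25449/20 (y = (-25)² - 26*(-25) - 26*1/20 - 25*1/20 = 625 + 650 - 13/10 - 5/4 = 25449/20 ≈ 1272.4)
(t - 1009)/(-2836 + y) = (832 - 1009)/(-2836 + 25449/20) = -177/(-31271/20) = -177*(-20/31271) = 3540/31271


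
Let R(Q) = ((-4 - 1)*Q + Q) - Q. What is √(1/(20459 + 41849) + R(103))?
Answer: I*√499844418163/31154 ≈ 22.694*I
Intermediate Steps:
R(Q) = -5*Q (R(Q) = (-5*Q + Q) - Q = -4*Q - Q = -5*Q)
√(1/(20459 + 41849) + R(103)) = √(1/(20459 + 41849) - 5*103) = √(1/62308 - 515) = √(-32088619/62308) = I*√499844418163/31154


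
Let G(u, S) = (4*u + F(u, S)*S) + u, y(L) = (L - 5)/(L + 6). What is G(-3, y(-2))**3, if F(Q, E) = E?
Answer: -6967871/4096 ≈ -1701.1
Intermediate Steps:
y(L) = (-5 + L)/(6 + L)
G(u, S) = S**2 + 5*u (G(u, S) = (4*u + S*S) + u = (4*u + S**2) + u = (S**2 + 4*u) + u = S**2 + 5*u)
G(-3, y(-2))**3 = (((-5 - 2)/(6 - 2))**2 + 5*(-3))**3 = ((-7/4)**2 - 15)**3 = (49/16 - 15)**3 = (-191/16)**3 = -6967871/4096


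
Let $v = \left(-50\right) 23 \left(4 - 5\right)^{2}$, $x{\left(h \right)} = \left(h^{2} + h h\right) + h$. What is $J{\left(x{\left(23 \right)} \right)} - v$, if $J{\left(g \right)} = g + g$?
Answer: $3312$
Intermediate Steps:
$x{\left(h \right)} = h + 2 h^{2}$ ($x{\left(h \right)} = \left(h^{2} + h^{2}\right) + h = 2 h^{2} + h = h + 2 h^{2}$)
$J{\left(g \right)} = 2 g$
$v = -1150$ ($v = - 1150 \left(-1\right)^{2} = \left(-1150\right) 1 = -1150$)
$J{\left(x{\left(23 \right)} \right)} - v = 2 \cdot 23 \left(1 + 2 \cdot 23\right) - -1150 = 2 \cdot 23 \left(1 + 46\right) + 1150 = 2 \cdot 23 \cdot 47 + 1150 = 2 \cdot 1081 + 1150 = 2162 + 1150 = 3312$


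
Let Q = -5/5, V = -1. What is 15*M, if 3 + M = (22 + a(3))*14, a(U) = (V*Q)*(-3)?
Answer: 3945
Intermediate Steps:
Q = -1 (Q = -5*1/5 = -1)
a(U) = -3 (a(U) = -1*(-1)*(-3) = 1*(-3) = -3)
M = 263 (M = -3 + (22 - 3)*14 = -3 + 19*14 = -3 + 266 = 263)
15*M = 15*263 = 3945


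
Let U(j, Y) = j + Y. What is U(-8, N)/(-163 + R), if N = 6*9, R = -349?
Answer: -23/256 ≈ -0.089844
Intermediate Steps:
N = 54
U(j, Y) = Y + j
U(-8, N)/(-163 + R) = (54 - 8)/(-163 - 349) = 46/(-512) = 46*(-1/512) = -23/256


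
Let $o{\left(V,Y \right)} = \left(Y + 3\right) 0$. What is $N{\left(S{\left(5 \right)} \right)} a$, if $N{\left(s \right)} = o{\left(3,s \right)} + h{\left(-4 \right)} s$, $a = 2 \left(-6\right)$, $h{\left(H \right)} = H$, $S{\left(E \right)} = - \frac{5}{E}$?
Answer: $-48$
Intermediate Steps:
$o{\left(V,Y \right)} = 0$ ($o{\left(V,Y \right)} = \left(3 + Y\right) 0 = 0$)
$a = -12$
$N{\left(s \right)} = - 4 s$ ($N{\left(s \right)} = 0 - 4 s = - 4 s$)
$N{\left(S{\left(5 \right)} \right)} a = - 4 \left(- \frac{5}{5}\right) \left(-12\right) = - 4 \left(\left(-5\right) \frac{1}{5}\right) \left(-12\right) = \left(-4\right) \left(-1\right) \left(-12\right) = 4 \left(-12\right) = -48$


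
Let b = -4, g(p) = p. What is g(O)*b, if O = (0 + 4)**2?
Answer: -64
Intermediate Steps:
O = 16 (O = 4**2 = 16)
g(O)*b = 16*(-4) = -64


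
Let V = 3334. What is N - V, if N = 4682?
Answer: 1348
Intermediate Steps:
N - V = 4682 - 1*3334 = 4682 - 3334 = 1348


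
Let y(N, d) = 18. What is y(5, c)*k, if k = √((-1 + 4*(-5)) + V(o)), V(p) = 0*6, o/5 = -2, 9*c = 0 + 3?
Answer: 18*I*√21 ≈ 82.486*I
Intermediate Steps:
c = ⅓ (c = (0 + 3)/9 = (⅑)*3 = ⅓ ≈ 0.33333)
o = -10 (o = 5*(-2) = -10)
V(p) = 0
k = I*√21 (k = √((-1 + 4*(-5)) + 0) = √((-1 - 20) + 0) = √(-21 + 0) = √(-21) = I*√21 ≈ 4.5826*I)
y(5, c)*k = 18*(I*√21) = 18*I*√21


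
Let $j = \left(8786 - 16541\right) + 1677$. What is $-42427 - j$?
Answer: $-36349$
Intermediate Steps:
$j = -6078$ ($j = -7755 + 1677 = -6078$)
$-42427 - j = -42427 - -6078 = -42427 + 6078 = -36349$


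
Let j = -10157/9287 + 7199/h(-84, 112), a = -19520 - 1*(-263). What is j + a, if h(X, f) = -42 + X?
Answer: -22601946529/1170162 ≈ -19315.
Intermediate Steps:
a = -19257 (a = -19520 + 263 = -19257)
j = -68136895/1170162 (j = -10157/9287 + 7199/(-42 - 84) = -10157*1/9287 + 7199/(-126) = -10157/9287 + 7199*(-1/126) = -10157/9287 - 7199/126 = -68136895/1170162 ≈ -58.229)
j + a = -68136895/1170162 - 19257 = -22601946529/1170162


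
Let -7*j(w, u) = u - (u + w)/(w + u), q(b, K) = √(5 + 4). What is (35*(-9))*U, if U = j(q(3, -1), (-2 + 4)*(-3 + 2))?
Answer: -135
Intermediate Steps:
q(b, K) = 3 (q(b, K) = √9 = 3)
j(w, u) = ⅐ - u/7 (j(w, u) = -(u - (u + w)/(w + u))/7 = -(u - (u + w)/(u + w))/7 = -(u - 1*1)/7 = -(u - 1)/7 = -(-1 + u)/7 = ⅐ - u/7)
U = 3/7 (U = ⅐ - (-2 + 4)*(-3 + 2)/7 = ⅐ - 2*(-1)/7 = ⅐ - ⅐*(-2) = ⅐ + 2/7 = 3/7 ≈ 0.42857)
(35*(-9))*U = (35*(-9))*(3/7) = -315*3/7 = -135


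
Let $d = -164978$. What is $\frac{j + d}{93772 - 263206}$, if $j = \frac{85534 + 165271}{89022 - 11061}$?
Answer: $\frac{12861599053}{13209244074} \approx 0.97368$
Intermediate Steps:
$j = \frac{250805}{77961} \approx 3.2171$
$\frac{j + d}{93772 - 263206} = \frac{\frac{250805}{77961} - 164978}{93772 - 263206} = - \frac{12861599053}{77961 \left(-169434\right)} = \left(- \frac{12861599053}{77961}\right) \left(- \frac{1}{169434}\right) = \frac{12861599053}{13209244074}$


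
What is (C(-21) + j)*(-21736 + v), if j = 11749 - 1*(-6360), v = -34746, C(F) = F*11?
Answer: -1009785196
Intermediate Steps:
C(F) = 11*F
j = 18109 (j = 11749 + 6360 = 18109)
(C(-21) + j)*(-21736 + v) = (11*(-21) + 18109)*(-21736 - 34746) = (-231 + 18109)*(-56482) = 17878*(-56482) = -1009785196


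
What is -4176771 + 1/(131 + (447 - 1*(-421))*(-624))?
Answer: -2261725673272/541501 ≈ -4.1768e+6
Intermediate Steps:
-4176771 + 1/(131 + (447 - 1*(-421))*(-624)) = -4176771 + 1/(131 + (447 + 421)*(-624)) = -4176771 + 1/(131 + 868*(-624)) = -4176771 + 1/(131 - 541632) = -4176771 + 1/(-541501) = -4176771 - 1/541501 = -2261725673272/541501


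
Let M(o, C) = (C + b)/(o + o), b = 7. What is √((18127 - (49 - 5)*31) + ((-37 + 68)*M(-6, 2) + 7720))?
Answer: 3*√10871/2 ≈ 156.40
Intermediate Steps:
M(o, C) = (7 + C)/(2*o) (M(o, C) = (C + 7)/(o + o) = (7 + C)/((2*o)) = (7 + C)*(1/(2*o)) = (7 + C)/(2*o))
√((18127 - (49 - 5)*31) + ((-37 + 68)*M(-6, 2) + 7720)) = √((18127 - (49 - 5)*31) + ((-37 + 68)*((½)*(7 + 2)/(-6)) + 7720)) = √((18127 - 44*31) + (31*((½)*(-⅙)*9) + 7720)) = √((18127 - 1*1364) + (31*(-¾) + 7720)) = √((18127 - 1364) + (-93/4 + 7720)) = √(16763 + 30787/4) = √(97839/4) = 3*√10871/2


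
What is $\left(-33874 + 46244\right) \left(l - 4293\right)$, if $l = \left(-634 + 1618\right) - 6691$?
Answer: $-123700000$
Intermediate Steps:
$l = -5707$ ($l = 984 - 6691 = -5707$)
$\left(-33874 + 46244\right) \left(l - 4293\right) = \left(-33874 + 46244\right) \left(-5707 - 4293\right) = 12370 \left(-10000\right) = -123700000$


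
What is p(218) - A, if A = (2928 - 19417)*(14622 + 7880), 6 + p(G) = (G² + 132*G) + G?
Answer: 371111990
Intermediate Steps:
p(G) = -6 + G² + 133*G (p(G) = -6 + ((G² + 132*G) + G) = -6 + (G² + 133*G) = -6 + G² + 133*G)
A = -371035478 (A = -16489*22502 = -371035478)
p(218) - A = (-6 + 218² + 133*218) - 1*(-371035478) = (-6 + 47524 + 28994) + 371035478 = 76512 + 371035478 = 371111990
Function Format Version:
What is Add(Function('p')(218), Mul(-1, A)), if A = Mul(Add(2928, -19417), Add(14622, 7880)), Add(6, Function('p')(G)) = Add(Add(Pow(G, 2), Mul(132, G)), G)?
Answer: 371111990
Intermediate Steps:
Function('p')(G) = Add(-6, Pow(G, 2), Mul(133, G)) (Function('p')(G) = Add(-6, Add(Add(Pow(G, 2), Mul(132, G)), G)) = Add(-6, Add(Pow(G, 2), Mul(133, G))) = Add(-6, Pow(G, 2), Mul(133, G)))
A = -371035478 (A = Mul(-16489, 22502) = -371035478)
Add(Function('p')(218), Mul(-1, A)) = Add(Add(-6, Pow(218, 2), Mul(133, 218)), Mul(-1, -371035478)) = Add(Add(-6, 47524, 28994), 371035478) = Add(76512, 371035478) = 371111990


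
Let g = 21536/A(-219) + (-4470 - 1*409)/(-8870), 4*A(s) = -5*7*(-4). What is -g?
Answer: -38239017/62090 ≈ -615.86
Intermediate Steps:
A(s) = 35 (A(s) = (-5*7*(-4))/4 = (-35*(-4))/4 = (1/4)*140 = 35)
g = 38239017/62090 (g = 21536/35 + (-4470 - 1*409)/(-8870) = 21536*(1/35) + (-4470 - 409)*(-1/8870) = 21536/35 - 4879*(-1/8870) = 21536/35 + 4879/8870 = 38239017/62090 ≈ 615.86)
-g = -1*38239017/62090 = -38239017/62090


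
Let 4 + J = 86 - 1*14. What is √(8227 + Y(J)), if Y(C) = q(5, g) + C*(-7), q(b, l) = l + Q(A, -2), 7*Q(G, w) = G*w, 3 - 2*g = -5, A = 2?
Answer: √379967/7 ≈ 88.059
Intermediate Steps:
g = 4 (g = 3/2 - ½*(-5) = 3/2 + 5/2 = 4)
Q(G, w) = G*w/7 (Q(G, w) = (G*w)/7 = G*w/7)
J = 68 (J = -4 + (86 - 1*14) = -4 + (86 - 14) = -4 + 72 = 68)
q(b, l) = -4/7 + l (q(b, l) = l + (⅐)*2*(-2) = l - 4/7 = -4/7 + l)
Y(C) = 24/7 - 7*C (Y(C) = (-4/7 + 4) + C*(-7) = 24/7 - 7*C)
√(8227 + Y(J)) = √(8227 + (24/7 - 7*68)) = √(8227 + (24/7 - 476)) = √(8227 - 3308/7) = √(54281/7) = √379967/7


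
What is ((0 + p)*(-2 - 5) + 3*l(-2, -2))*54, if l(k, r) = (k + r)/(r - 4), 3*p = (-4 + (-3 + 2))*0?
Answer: 108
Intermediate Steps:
p = 0 (p = ((-4 + (-3 + 2))*0)/3 = ((-4 - 1)*0)/3 = (-5*0)/3 = (1/3)*0 = 0)
l(k, r) = (k + r)/(-4 + r)
((0 + p)*(-2 - 5) + 3*l(-2, -2))*54 = ((0 + 0)*(-2 - 5) + 3*((-2 - 2)/(-4 - 2)))*54 = (0*(-7) + 3*(-4/(-6)))*54 = (0 + 3*(-1/6*(-4)))*54 = (0 + 3*(2/3))*54 = (0 + 2)*54 = 2*54 = 108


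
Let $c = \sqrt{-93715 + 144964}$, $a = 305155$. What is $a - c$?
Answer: $305155 - \sqrt{51249} \approx 3.0493 \cdot 10^{5}$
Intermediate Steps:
$c = \sqrt{51249} \approx 226.38$
$a - c = 305155 - \sqrt{51249}$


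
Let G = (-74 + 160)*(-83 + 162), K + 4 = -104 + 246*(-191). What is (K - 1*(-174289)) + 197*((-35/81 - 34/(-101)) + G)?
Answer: 11990026096/8181 ≈ 1.4656e+6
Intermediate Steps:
K = -47094 (K = -4 + (-104 + 246*(-191)) = -4 + (-104 - 46986) = -4 - 47090 = -47094)
G = 6794 (G = 86*79 = 6794)
(K - 1*(-174289)) + 197*((-35/81 - 34/(-101)) + G) = (-47094 - 1*(-174289)) + 197*((-35/81 - 34/(-101)) + 6794) = (-47094 + 174289) + 197*((-35*1/81 - 34*(-1/101)) + 6794) = 127195 + 197*((-35/81 + 34/101) + 6794) = 127195 + 197*(-781/8181 + 6794) = 127195 + 197*(55580933/8181) = 127195 + 10949443801/8181 = 11990026096/8181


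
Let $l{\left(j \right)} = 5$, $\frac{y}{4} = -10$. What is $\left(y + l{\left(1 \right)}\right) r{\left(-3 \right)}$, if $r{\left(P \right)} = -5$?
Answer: $175$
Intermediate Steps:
$y = -40$ ($y = 4 \left(-10\right) = -40$)
$\left(y + l{\left(1 \right)}\right) r{\left(-3 \right)} = \left(-40 + 5\right) \left(-5\right) = \left(-35\right) \left(-5\right) = 175$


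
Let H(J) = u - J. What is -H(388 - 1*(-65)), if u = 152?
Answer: 301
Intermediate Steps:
H(J) = 152 - J
-H(388 - 1*(-65)) = -(152 - (388 - 1*(-65))) = -(152 - (388 + 65)) = -(152 - 1*453) = -(152 - 453) = -1*(-301) = 301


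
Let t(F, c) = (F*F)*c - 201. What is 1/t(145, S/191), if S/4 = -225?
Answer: -191/18960891 ≈ -1.0073e-5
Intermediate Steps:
S = -900 (S = 4*(-225) = -900)
t(F, c) = -201 + c*F² (t(F, c) = F²*c - 201 = c*F² - 201 = -201 + c*F²)
1/t(145, S/191) = 1/(-201 - 900/191*145²) = 1/(-201 - 900*1/191*21025) = 1/(-201 - 900/191*21025) = 1/(-201 - 18922500/191) = 1/(-18960891/191) = -191/18960891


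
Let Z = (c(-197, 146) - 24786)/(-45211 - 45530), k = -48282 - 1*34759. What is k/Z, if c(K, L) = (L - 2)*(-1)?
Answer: -2511741127/8310 ≈ -3.0226e+5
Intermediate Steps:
c(K, L) = 2 - L (c(K, L) = (-2 + L)*(-1) = 2 - L)
k = -83041 (k = -48282 - 34759 = -83041)
Z = 8310/30247 (Z = ((2 - 1*146) - 24786)/(-45211 - 45530) = ((2 - 146) - 24786)/(-90741) = (-144 - 24786)*(-1/90741) = -24930*(-1/90741) = 8310/30247 ≈ 0.27474)
k/Z = -83041/8310/30247 = -83041*30247/8310 = -2511741127/8310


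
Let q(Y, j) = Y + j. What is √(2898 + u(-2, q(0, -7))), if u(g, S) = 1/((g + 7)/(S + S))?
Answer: 2*√18095/5 ≈ 53.807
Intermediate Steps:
u(g, S) = 2*S/(7 + g) (u(g, S) = 1/((7 + g)/((2*S))) = 1/((7 + g)*(1/(2*S))) = 1/((7 + g)/(2*S)) = 2*S/(7 + g))
√(2898 + u(-2, q(0, -7))) = √(2898 + 2*(0 - 7)/(7 - 2)) = √(2898 + 2*(-7)/5) = √(2898 + 2*(-7)*(⅕)) = √(2898 - 14/5) = √(14476/5) = 2*√18095/5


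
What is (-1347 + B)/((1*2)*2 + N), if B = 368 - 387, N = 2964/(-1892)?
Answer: -646118/1151 ≈ -561.35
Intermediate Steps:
N = -741/473 (N = 2964*(-1/1892) = -741/473 ≈ -1.5666)
B = -19
(-1347 + B)/((1*2)*2 + N) = (-1347 - 19)/((1*2)*2 - 741/473) = -1366/(2*2 - 741/473) = -1366/(4 - 741/473) = -1366/1151/473 = -1366*473/1151 = -646118/1151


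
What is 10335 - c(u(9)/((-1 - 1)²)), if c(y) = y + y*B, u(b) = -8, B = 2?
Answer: 10341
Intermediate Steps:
c(y) = 3*y (c(y) = y + y*2 = y + 2*y = 3*y)
10335 - c(u(9)/((-1 - 1)²)) = 10335 - 3*(-8/(-1 - 1)²) = 10335 - 3*(-8/((-2)²)) = 10335 - 3*(-8/4) = 10335 - 3*(-8*¼) = 10335 - 3*(-2) = 10335 - 1*(-6) = 10335 + 6 = 10341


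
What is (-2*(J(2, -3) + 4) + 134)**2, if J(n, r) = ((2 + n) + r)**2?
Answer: 15376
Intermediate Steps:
J(n, r) = (2 + n + r)**2
(-2*(J(2, -3) + 4) + 134)**2 = (-2*((2 + 2 - 3)**2 + 4) + 134)**2 = (-2*(1**2 + 4) + 134)**2 = (-2*(1 + 4) + 134)**2 = (-2*5 + 134)**2 = (-10 + 134)**2 = 124**2 = 15376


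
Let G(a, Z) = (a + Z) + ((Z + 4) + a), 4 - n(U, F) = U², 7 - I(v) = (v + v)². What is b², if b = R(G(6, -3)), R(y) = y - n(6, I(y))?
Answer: 1764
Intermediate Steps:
I(v) = 7 - 4*v² (I(v) = 7 - (v + v)² = 7 - (2*v)² = 7 - 4*v²)
n(U, F) = 4 - U²
G(a, Z) = 4 + 2*Z + 2*a (G(a, Z) = (Z + a) + ((4 + Z) + a) = (Z + a) + (4 + Z + a) = 4 + 2*Z + 2*a)
R(y) = 32 + y (R(y) = y - (4 - 1*6²) = y - (4 - 1*36) = y - (4 - 36) = y - 1*(-32) = y + 32 = 32 + y)
b = 42 (b = 32 + (4 + 2*(-3) + 2*6) = 32 + (4 - 6 + 12) = 32 + 10 = 42)
b² = 42² = 1764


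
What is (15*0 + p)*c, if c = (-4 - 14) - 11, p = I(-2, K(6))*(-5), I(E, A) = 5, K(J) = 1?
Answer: 725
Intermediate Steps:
p = -25 (p = 5*(-5) = -25)
c = -29 (c = -18 - 11 = -29)
(15*0 + p)*c = (15*0 - 25)*(-29) = (0 - 25)*(-29) = -25*(-29) = 725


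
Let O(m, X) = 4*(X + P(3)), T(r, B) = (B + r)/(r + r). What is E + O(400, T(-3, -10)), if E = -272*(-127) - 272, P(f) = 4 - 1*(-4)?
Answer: 102938/3 ≈ 34313.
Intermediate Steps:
T(r, B) = (B + r)/(2*r) (T(r, B) = (B + r)/((2*r)) = (B + r)*(1/(2*r)) = (B + r)/(2*r))
P(f) = 8 (P(f) = 4 + 4 = 8)
E = 34272 (E = 34544 - 272 = 34272)
O(m, X) = 32 + 4*X (O(m, X) = 4*(X + 8) = 4*(8 + X) = 32 + 4*X)
E + O(400, T(-3, -10)) = 34272 + (32 + 4*((½)*(-10 - 3)/(-3))) = 34272 + (32 + 4*((½)*(-⅓)*(-13))) = 34272 + (32 + 4*(13/6)) = 34272 + (32 + 26/3) = 34272 + 122/3 = 102938/3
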